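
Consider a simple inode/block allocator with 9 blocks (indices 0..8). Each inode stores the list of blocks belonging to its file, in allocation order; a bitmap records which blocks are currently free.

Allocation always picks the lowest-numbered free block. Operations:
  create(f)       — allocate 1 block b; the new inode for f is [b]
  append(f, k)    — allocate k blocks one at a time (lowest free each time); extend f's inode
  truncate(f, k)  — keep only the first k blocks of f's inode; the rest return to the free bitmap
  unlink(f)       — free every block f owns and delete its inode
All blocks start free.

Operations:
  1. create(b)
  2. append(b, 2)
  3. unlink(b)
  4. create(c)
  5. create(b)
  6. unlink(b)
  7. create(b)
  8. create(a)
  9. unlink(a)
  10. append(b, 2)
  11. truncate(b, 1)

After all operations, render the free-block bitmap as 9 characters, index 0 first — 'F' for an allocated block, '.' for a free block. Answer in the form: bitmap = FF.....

bitmap = FF.......

after create(b) → b:[0]  free=[F........]
after append(b, 2) → b:[0, 1, 2]  free=[FFF......]
after unlink(b) →   free=[.........]
after create(c) → c:[0]  free=[F........]
after create(b) → b:[1], c:[0]  free=[FF.......]
after unlink(b) → c:[0]  free=[F........]
after create(b) → b:[1], c:[0]  free=[FF.......]
after create(a) → a:[2], b:[1], c:[0]  free=[FFF......]
after unlink(a) → b:[1], c:[0]  free=[FF.......]
after append(b, 2) → b:[1, 2, 3], c:[0]  free=[FFFF.....]
after truncate(b, 1) → b:[1], c:[0]  free=[FF.......]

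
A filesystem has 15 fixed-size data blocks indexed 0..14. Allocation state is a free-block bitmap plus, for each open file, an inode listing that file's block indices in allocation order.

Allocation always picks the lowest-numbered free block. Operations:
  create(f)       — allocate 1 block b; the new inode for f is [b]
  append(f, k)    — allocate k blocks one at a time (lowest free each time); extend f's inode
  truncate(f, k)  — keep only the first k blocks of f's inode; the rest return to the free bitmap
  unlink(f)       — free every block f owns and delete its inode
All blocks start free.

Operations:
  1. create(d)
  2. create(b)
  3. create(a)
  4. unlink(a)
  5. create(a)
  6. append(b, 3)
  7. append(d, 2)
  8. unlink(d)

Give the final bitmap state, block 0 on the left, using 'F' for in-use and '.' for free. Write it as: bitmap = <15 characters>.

bitmap = .FFFFF.........

create(d): bitmap=F.............. | d=[0]
create(b): bitmap=FF............. | b=[1] d=[0]
create(a): bitmap=FFF............ | a=[2] b=[1] d=[0]
unlink(a): bitmap=FF............. | b=[1] d=[0]
create(a): bitmap=FFF............ | a=[2] b=[1] d=[0]
append(b, 3): bitmap=FFFFFF......... | a=[2] b=[1, 3, 4, 5] d=[0]
append(d, 2): bitmap=FFFFFFFF....... | a=[2] b=[1, 3, 4, 5] d=[0, 6, 7]
unlink(d): bitmap=.FFFFF......... | a=[2] b=[1, 3, 4, 5]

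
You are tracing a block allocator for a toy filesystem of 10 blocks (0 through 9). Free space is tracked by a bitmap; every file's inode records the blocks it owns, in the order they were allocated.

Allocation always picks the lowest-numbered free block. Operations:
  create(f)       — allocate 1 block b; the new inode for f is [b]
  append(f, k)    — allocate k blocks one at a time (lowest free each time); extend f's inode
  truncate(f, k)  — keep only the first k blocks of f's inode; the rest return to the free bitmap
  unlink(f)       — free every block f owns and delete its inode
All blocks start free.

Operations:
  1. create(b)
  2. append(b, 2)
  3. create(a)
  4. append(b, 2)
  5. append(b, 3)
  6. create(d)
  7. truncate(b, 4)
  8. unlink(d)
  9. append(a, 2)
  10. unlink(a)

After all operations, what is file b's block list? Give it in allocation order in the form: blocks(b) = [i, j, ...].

blocks(b) = [0, 1, 2, 4]

  1. create(b)  ⇒  F.........  {b→[0]}
  2. append(b, 2)  ⇒  FFF.......  {b→[0, 1, 2]}
  3. create(a)  ⇒  FFFF......  {a→[3]; b→[0, 1, 2]}
  4. append(b, 2)  ⇒  FFFFFF....  {a→[3]; b→[0, 1, 2, 4, 5]}
  5. append(b, 3)  ⇒  FFFFFFFFF.  {a→[3]; b→[0, 1, 2, 4, 5, 6, 7, 8]}
  6. create(d)  ⇒  FFFFFFFFFF  {a→[3]; b→[0, 1, 2, 4, 5, 6, 7, 8]; d→[9]}
  7. truncate(b, 4)  ⇒  FFFFF....F  {a→[3]; b→[0, 1, 2, 4]; d→[9]}
  8. unlink(d)  ⇒  FFFFF.....  {a→[3]; b→[0, 1, 2, 4]}
  9. append(a, 2)  ⇒  FFFFFFF...  {a→[3, 5, 6]; b→[0, 1, 2, 4]}
  10. unlink(a)  ⇒  FFF.F.....  {b→[0, 1, 2, 4]}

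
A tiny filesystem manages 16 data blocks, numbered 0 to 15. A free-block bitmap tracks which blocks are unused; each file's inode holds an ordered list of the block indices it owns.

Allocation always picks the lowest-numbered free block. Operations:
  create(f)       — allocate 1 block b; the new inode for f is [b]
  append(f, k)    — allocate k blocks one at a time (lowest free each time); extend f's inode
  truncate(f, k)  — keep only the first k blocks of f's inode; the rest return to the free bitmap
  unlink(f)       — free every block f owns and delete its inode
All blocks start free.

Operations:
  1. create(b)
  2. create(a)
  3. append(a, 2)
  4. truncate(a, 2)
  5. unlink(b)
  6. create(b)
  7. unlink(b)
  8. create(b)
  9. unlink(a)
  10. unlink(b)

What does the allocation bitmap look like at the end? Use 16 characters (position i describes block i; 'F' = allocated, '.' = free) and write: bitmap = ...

after create(b) → b:[0]  free=[F...............]
after create(a) → a:[1], b:[0]  free=[FF..............]
after append(a, 2) → a:[1, 2, 3], b:[0]  free=[FFFF............]
after truncate(a, 2) → a:[1, 2], b:[0]  free=[FFF.............]
after unlink(b) → a:[1, 2]  free=[.FF.............]
after create(b) → a:[1, 2], b:[0]  free=[FFF.............]
after unlink(b) → a:[1, 2]  free=[.FF.............]
after create(b) → a:[1, 2], b:[0]  free=[FFF.............]
after unlink(a) → b:[0]  free=[F...............]
after unlink(b) →   free=[................]

bitmap = ................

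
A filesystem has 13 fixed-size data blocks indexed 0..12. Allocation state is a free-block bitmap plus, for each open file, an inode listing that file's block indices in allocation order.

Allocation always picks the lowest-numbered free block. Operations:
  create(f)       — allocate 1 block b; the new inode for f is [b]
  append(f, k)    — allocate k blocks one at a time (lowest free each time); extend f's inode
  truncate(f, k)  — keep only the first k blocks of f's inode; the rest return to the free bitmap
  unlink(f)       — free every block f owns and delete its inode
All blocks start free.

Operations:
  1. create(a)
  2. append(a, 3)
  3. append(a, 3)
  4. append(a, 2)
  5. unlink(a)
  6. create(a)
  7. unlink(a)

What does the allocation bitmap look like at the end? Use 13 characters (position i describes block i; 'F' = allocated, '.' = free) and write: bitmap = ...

bitmap = .............

[1] create(a) — a=0 (map F............)
[2] append(a, 3) — a=0,1,2,3 (map FFFF.........)
[3] append(a, 3) — a=0,1,2,3,4,5,6 (map FFFFFFF......)
[4] append(a, 2) — a=0,1,2,3,4,5,6,7,8 (map FFFFFFFFF....)
[5] unlink(a) —  (map .............)
[6] create(a) — a=0 (map F............)
[7] unlink(a) —  (map .............)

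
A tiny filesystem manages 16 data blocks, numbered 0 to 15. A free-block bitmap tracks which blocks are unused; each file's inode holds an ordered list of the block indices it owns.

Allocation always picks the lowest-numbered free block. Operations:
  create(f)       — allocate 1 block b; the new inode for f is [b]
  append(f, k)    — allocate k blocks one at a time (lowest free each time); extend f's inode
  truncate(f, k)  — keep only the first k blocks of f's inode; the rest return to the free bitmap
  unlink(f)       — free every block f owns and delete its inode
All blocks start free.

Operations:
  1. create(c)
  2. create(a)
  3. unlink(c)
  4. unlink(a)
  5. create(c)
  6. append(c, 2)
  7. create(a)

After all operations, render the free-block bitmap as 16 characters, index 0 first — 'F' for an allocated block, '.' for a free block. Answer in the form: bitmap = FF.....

bitmap = FFFF............

  1. create(c)  ⇒  F...............  {c→[0]}
  2. create(a)  ⇒  FF..............  {a→[1]; c→[0]}
  3. unlink(c)  ⇒  .F..............  {a→[1]}
  4. unlink(a)  ⇒  ................  {}
  5. create(c)  ⇒  F...............  {c→[0]}
  6. append(c, 2)  ⇒  FFF.............  {c→[0, 1, 2]}
  7. create(a)  ⇒  FFFF............  {a→[3]; c→[0, 1, 2]}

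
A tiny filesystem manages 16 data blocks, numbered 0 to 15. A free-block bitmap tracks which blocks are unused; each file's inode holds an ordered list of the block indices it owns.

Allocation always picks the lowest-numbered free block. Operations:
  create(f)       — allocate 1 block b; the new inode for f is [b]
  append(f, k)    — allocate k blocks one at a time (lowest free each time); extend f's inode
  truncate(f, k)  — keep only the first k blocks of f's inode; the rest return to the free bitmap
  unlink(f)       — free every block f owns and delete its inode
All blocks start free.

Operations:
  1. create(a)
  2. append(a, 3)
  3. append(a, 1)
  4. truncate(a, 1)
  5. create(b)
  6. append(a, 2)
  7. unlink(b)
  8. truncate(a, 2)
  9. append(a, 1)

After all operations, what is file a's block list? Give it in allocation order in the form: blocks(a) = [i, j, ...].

blocks(a) = [0, 2, 1]

  1. create(a)  ⇒  F...............  {a→[0]}
  2. append(a, 3)  ⇒  FFFF............  {a→[0, 1, 2, 3]}
  3. append(a, 1)  ⇒  FFFFF...........  {a→[0, 1, 2, 3, 4]}
  4. truncate(a, 1)  ⇒  F...............  {a→[0]}
  5. create(b)  ⇒  FF..............  {a→[0]; b→[1]}
  6. append(a, 2)  ⇒  FFFF............  {a→[0, 2, 3]; b→[1]}
  7. unlink(b)  ⇒  F.FF............  {a→[0, 2, 3]}
  8. truncate(a, 2)  ⇒  F.F.............  {a→[0, 2]}
  9. append(a, 1)  ⇒  FFF.............  {a→[0, 2, 1]}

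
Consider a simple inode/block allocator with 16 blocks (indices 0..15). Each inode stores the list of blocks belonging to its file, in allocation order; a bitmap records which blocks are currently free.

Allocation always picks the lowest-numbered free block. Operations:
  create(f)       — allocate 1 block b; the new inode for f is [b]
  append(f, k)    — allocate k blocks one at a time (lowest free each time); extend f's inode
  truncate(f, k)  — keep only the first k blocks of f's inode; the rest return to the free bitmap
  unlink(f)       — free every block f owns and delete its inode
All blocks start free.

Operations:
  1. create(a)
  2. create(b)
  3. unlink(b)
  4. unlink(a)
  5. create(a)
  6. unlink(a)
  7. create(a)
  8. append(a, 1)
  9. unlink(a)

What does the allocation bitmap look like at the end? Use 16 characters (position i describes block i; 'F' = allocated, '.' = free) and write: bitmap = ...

bitmap = ................

after create(a) → a:[0]  free=[F...............]
after create(b) → a:[0], b:[1]  free=[FF..............]
after unlink(b) → a:[0]  free=[F...............]
after unlink(a) →   free=[................]
after create(a) → a:[0]  free=[F...............]
after unlink(a) →   free=[................]
after create(a) → a:[0]  free=[F...............]
after append(a, 1) → a:[0, 1]  free=[FF..............]
after unlink(a) →   free=[................]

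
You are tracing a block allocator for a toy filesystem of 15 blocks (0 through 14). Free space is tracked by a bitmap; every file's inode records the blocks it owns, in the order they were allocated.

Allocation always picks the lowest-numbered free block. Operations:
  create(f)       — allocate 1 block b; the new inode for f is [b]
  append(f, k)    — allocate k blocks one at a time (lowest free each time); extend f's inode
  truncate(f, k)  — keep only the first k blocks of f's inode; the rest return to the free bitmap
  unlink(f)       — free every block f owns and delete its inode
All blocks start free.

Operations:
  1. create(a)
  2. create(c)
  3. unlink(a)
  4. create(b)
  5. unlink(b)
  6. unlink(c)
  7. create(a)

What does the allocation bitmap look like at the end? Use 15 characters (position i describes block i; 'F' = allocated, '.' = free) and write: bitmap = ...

bitmap = F..............

create(a): bitmap=F.............. | a=[0]
create(c): bitmap=FF............. | a=[0] c=[1]
unlink(a): bitmap=.F............. | c=[1]
create(b): bitmap=FF............. | b=[0] c=[1]
unlink(b): bitmap=.F............. | c=[1]
unlink(c): bitmap=............... | 
create(a): bitmap=F.............. | a=[0]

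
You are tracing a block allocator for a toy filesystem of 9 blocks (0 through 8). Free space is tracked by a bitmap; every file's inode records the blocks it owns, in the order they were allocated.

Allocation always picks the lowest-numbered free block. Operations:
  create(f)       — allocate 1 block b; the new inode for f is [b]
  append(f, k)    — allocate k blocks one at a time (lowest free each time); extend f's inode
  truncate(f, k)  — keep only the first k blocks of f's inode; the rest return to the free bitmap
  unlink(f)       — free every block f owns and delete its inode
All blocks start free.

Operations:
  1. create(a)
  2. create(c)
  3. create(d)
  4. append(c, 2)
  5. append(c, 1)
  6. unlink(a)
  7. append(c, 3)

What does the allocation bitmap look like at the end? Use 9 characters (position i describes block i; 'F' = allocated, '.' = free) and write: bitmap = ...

bitmap = FFFFFFFF.

after create(a) → a:[0]  free=[F........]
after create(c) → a:[0], c:[1]  free=[FF.......]
after create(d) → a:[0], c:[1], d:[2]  free=[FFF......]
after append(c, 2) → a:[0], c:[1, 3, 4], d:[2]  free=[FFFFF....]
after append(c, 1) → a:[0], c:[1, 3, 4, 5], d:[2]  free=[FFFFFF...]
after unlink(a) → c:[1, 3, 4, 5], d:[2]  free=[.FFFFF...]
after append(c, 3) → c:[1, 3, 4, 5, 0, 6, 7], d:[2]  free=[FFFFFFFF.]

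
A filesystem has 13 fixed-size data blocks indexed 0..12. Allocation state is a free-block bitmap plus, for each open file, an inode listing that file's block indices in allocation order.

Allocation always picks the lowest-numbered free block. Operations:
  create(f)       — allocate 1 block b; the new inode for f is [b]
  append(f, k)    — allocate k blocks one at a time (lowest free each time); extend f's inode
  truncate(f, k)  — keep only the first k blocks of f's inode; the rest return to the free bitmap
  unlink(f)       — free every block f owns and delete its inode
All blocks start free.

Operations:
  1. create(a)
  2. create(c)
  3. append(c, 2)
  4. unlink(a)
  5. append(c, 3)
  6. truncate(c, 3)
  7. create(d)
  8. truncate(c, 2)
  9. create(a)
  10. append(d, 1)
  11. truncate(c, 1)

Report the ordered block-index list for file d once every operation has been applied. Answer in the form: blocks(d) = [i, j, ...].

after create(a) → a:[0]  free=[F............]
after create(c) → a:[0], c:[1]  free=[FF...........]
after append(c, 2) → a:[0], c:[1, 2, 3]  free=[FFFF.........]
after unlink(a) → c:[1, 2, 3]  free=[.FFF.........]
after append(c, 3) → c:[1, 2, 3, 0, 4, 5]  free=[FFFFFF.......]
after truncate(c, 3) → c:[1, 2, 3]  free=[.FFF.........]
after create(d) → c:[1, 2, 3], d:[0]  free=[FFFF.........]
after truncate(c, 2) → c:[1, 2], d:[0]  free=[FFF..........]
after create(a) → a:[3], c:[1, 2], d:[0]  free=[FFFF.........]
after append(d, 1) → a:[3], c:[1, 2], d:[0, 4]  free=[FFFFF........]
after truncate(c, 1) → a:[3], c:[1], d:[0, 4]  free=[FF.FF........]

blocks(d) = [0, 4]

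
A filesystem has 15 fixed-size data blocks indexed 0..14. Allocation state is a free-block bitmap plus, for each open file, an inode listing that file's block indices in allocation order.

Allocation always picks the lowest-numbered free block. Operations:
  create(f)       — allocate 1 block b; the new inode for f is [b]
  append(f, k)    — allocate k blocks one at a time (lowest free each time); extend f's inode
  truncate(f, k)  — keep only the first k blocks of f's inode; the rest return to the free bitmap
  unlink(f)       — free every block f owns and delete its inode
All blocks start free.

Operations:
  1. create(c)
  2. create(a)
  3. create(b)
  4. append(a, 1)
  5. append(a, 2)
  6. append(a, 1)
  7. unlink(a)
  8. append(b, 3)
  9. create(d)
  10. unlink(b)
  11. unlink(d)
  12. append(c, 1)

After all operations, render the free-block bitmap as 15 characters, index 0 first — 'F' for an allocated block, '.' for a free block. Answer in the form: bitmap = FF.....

bitmap = FF.............

[1] create(c) — c=0 (map F..............)
[2] create(a) — a=1 c=0 (map FF.............)
[3] create(b) — a=1 b=2 c=0 (map FFF............)
[4] append(a, 1) — a=1,3 b=2 c=0 (map FFFF...........)
[5] append(a, 2) — a=1,3,4,5 b=2 c=0 (map FFFFFF.........)
[6] append(a, 1) — a=1,3,4,5,6 b=2 c=0 (map FFFFFFF........)
[7] unlink(a) — b=2 c=0 (map F.F............)
[8] append(b, 3) — b=2,1,3,4 c=0 (map FFFFF..........)
[9] create(d) — b=2,1,3,4 c=0 d=5 (map FFFFFF.........)
[10] unlink(b) — c=0 d=5 (map F....F.........)
[11] unlink(d) — c=0 (map F..............)
[12] append(c, 1) — c=0,1 (map FF.............)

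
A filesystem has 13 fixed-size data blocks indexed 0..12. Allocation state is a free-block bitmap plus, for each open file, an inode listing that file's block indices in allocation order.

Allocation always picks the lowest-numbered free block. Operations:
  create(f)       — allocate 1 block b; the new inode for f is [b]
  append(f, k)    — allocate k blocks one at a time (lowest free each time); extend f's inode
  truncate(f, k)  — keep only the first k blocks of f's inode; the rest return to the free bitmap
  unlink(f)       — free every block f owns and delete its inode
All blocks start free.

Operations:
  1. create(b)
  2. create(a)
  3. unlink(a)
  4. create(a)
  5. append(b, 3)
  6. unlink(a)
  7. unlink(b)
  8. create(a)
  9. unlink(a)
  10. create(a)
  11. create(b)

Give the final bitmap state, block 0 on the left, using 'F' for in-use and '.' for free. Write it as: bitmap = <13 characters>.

bitmap = FF...........

create(b): bitmap=F............ | b=[0]
create(a): bitmap=FF........... | a=[1] b=[0]
unlink(a): bitmap=F............ | b=[0]
create(a): bitmap=FF........... | a=[1] b=[0]
append(b, 3): bitmap=FFFFF........ | a=[1] b=[0, 2, 3, 4]
unlink(a): bitmap=F.FFF........ | b=[0, 2, 3, 4]
unlink(b): bitmap=............. | 
create(a): bitmap=F............ | a=[0]
unlink(a): bitmap=............. | 
create(a): bitmap=F............ | a=[0]
create(b): bitmap=FF........... | a=[0] b=[1]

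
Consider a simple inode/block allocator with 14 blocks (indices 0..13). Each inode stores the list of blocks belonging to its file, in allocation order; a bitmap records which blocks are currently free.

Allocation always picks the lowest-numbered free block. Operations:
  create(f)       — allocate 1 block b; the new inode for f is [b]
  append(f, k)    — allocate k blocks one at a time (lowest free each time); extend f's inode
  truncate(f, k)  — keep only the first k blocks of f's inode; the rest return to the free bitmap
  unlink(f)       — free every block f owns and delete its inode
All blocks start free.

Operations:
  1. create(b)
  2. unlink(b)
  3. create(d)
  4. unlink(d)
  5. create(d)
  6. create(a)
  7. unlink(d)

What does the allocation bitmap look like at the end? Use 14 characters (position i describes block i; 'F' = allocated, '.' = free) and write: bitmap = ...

create(b): bitmap=F............. | b=[0]
unlink(b): bitmap=.............. | 
create(d): bitmap=F............. | d=[0]
unlink(d): bitmap=.............. | 
create(d): bitmap=F............. | d=[0]
create(a): bitmap=FF............ | a=[1] d=[0]
unlink(d): bitmap=.F............ | a=[1]

bitmap = .F............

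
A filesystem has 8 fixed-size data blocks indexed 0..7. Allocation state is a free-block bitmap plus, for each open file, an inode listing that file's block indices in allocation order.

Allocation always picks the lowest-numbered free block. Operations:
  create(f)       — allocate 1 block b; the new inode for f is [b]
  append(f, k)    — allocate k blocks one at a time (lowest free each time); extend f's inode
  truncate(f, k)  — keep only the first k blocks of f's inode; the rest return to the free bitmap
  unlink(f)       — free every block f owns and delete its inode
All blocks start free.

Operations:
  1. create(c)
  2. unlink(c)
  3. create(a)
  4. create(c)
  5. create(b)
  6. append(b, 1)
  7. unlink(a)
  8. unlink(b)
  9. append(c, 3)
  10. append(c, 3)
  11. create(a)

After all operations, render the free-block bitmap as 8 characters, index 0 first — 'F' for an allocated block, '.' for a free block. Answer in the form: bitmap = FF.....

bitmap = FFFFFFFF

[1] create(c) — c=0 (map F.......)
[2] unlink(c) —  (map ........)
[3] create(a) — a=0 (map F.......)
[4] create(c) — a=0 c=1 (map FF......)
[5] create(b) — a=0 b=2 c=1 (map FFF.....)
[6] append(b, 1) — a=0 b=2,3 c=1 (map FFFF....)
[7] unlink(a) — b=2,3 c=1 (map .FFF....)
[8] unlink(b) — c=1 (map .F......)
[9] append(c, 3) — c=1,0,2,3 (map FFFF....)
[10] append(c, 3) — c=1,0,2,3,4,5,6 (map FFFFFFF.)
[11] create(a) — a=7 c=1,0,2,3,4,5,6 (map FFFFFFFF)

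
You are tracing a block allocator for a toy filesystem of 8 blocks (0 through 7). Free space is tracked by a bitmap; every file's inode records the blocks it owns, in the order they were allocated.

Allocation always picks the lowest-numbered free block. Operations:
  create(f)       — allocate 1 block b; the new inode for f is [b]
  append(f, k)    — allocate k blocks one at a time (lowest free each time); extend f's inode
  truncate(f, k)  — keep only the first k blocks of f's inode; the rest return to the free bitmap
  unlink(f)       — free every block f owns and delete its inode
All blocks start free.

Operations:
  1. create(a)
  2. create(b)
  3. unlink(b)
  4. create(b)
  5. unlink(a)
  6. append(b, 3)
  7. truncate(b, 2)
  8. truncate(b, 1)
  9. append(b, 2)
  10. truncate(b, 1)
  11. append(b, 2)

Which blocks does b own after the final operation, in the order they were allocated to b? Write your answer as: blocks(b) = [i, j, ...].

after create(a) → a:[0]  free=[F.......]
after create(b) → a:[0], b:[1]  free=[FF......]
after unlink(b) → a:[0]  free=[F.......]
after create(b) → a:[0], b:[1]  free=[FF......]
after unlink(a) → b:[1]  free=[.F......]
after append(b, 3) → b:[1, 0, 2, 3]  free=[FFFF....]
after truncate(b, 2) → b:[1, 0]  free=[FF......]
after truncate(b, 1) → b:[1]  free=[.F......]
after append(b, 2) → b:[1, 0, 2]  free=[FFF.....]
after truncate(b, 1) → b:[1]  free=[.F......]
after append(b, 2) → b:[1, 0, 2]  free=[FFF.....]

blocks(b) = [1, 0, 2]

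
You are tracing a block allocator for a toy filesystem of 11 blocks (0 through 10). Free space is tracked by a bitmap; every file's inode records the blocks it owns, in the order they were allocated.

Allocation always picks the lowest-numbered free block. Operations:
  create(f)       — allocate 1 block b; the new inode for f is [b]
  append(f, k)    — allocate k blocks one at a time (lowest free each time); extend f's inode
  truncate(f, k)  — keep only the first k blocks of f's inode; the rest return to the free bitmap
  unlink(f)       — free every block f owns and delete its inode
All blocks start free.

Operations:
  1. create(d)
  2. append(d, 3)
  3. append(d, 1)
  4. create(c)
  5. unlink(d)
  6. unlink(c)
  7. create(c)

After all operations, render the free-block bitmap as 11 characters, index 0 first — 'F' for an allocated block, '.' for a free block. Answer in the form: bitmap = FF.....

after create(d) → d:[0]  free=[F..........]
after append(d, 3) → d:[0, 1, 2, 3]  free=[FFFF.......]
after append(d, 1) → d:[0, 1, 2, 3, 4]  free=[FFFFF......]
after create(c) → c:[5], d:[0, 1, 2, 3, 4]  free=[FFFFFF.....]
after unlink(d) → c:[5]  free=[.....F.....]
after unlink(c) →   free=[...........]
after create(c) → c:[0]  free=[F..........]

bitmap = F..........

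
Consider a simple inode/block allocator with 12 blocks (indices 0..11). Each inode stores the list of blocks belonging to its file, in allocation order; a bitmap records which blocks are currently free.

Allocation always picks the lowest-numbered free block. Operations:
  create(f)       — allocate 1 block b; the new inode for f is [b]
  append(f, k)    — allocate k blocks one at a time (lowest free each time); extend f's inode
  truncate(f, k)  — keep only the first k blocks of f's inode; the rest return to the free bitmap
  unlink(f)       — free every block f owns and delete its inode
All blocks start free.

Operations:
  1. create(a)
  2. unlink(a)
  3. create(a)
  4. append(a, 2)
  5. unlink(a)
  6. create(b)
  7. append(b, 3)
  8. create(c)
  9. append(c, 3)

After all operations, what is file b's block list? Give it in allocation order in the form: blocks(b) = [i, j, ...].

[1] create(a) — a=0 (map F...........)
[2] unlink(a) —  (map ............)
[3] create(a) — a=0 (map F...........)
[4] append(a, 2) — a=0,1,2 (map FFF.........)
[5] unlink(a) —  (map ............)
[6] create(b) — b=0 (map F...........)
[7] append(b, 3) — b=0,1,2,3 (map FFFF........)
[8] create(c) — b=0,1,2,3 c=4 (map FFFFF.......)
[9] append(c, 3) — b=0,1,2,3 c=4,5,6,7 (map FFFFFFFF....)

blocks(b) = [0, 1, 2, 3]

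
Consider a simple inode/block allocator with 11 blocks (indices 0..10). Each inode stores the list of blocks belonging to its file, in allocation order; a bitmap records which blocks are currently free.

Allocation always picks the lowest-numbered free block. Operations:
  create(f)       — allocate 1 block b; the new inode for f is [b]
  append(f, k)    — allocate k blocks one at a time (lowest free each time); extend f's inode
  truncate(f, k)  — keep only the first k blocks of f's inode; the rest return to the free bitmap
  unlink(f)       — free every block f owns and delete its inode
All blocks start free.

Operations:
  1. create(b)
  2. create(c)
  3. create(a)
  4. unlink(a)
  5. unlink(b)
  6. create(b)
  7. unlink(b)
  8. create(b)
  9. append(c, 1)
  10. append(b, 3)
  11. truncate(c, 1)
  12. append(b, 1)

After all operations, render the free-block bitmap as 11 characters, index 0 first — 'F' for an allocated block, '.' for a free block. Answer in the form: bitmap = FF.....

[1] create(b) — b=0 (map F..........)
[2] create(c) — b=0 c=1 (map FF.........)
[3] create(a) — a=2 b=0 c=1 (map FFF........)
[4] unlink(a) — b=0 c=1 (map FF.........)
[5] unlink(b) — c=1 (map .F.........)
[6] create(b) — b=0 c=1 (map FF.........)
[7] unlink(b) — c=1 (map .F.........)
[8] create(b) — b=0 c=1 (map FF.........)
[9] append(c, 1) — b=0 c=1,2 (map FFF........)
[10] append(b, 3) — b=0,3,4,5 c=1,2 (map FFFFFF.....)
[11] truncate(c, 1) — b=0,3,4,5 c=1 (map FF.FFF.....)
[12] append(b, 1) — b=0,3,4,5,2 c=1 (map FFFFFF.....)

bitmap = FFFFFF.....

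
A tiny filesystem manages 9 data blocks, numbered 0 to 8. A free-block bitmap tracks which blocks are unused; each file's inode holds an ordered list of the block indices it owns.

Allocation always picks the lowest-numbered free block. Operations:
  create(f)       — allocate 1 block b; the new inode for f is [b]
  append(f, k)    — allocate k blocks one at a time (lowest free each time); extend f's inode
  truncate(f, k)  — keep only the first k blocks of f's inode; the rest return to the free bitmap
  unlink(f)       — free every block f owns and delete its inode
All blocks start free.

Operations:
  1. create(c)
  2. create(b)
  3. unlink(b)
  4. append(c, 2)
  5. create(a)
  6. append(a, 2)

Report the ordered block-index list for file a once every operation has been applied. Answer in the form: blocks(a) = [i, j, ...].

after create(c) → c:[0]  free=[F........]
after create(b) → b:[1], c:[0]  free=[FF.......]
after unlink(b) → c:[0]  free=[F........]
after append(c, 2) → c:[0, 1, 2]  free=[FFF......]
after create(a) → a:[3], c:[0, 1, 2]  free=[FFFF.....]
after append(a, 2) → a:[3, 4, 5], c:[0, 1, 2]  free=[FFFFFF...]

blocks(a) = [3, 4, 5]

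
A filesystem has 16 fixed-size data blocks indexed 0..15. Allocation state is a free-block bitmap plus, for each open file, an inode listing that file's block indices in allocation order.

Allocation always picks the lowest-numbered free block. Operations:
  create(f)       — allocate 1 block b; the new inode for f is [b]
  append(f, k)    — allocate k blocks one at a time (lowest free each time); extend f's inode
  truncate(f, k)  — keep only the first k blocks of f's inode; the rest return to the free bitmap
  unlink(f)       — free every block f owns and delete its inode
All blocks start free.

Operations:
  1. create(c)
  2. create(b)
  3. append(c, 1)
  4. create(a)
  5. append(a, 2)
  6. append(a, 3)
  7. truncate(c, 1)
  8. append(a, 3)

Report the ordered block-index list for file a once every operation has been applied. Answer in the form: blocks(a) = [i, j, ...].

blocks(a) = [3, 4, 5, 6, 7, 8, 2, 9, 10]

after create(c) → c:[0]  free=[F...............]
after create(b) → b:[1], c:[0]  free=[FF..............]
after append(c, 1) → b:[1], c:[0, 2]  free=[FFF.............]
after create(a) → a:[3], b:[1], c:[0, 2]  free=[FFFF............]
after append(a, 2) → a:[3, 4, 5], b:[1], c:[0, 2]  free=[FFFFFF..........]
after append(a, 3) → a:[3, 4, 5, 6, 7, 8], b:[1], c:[0, 2]  free=[FFFFFFFFF.......]
after truncate(c, 1) → a:[3, 4, 5, 6, 7, 8], b:[1], c:[0]  free=[FF.FFFFFF.......]
after append(a, 3) → a:[3, 4, 5, 6, 7, 8, 2, 9, 10], b:[1], c:[0]  free=[FFFFFFFFFFF.....]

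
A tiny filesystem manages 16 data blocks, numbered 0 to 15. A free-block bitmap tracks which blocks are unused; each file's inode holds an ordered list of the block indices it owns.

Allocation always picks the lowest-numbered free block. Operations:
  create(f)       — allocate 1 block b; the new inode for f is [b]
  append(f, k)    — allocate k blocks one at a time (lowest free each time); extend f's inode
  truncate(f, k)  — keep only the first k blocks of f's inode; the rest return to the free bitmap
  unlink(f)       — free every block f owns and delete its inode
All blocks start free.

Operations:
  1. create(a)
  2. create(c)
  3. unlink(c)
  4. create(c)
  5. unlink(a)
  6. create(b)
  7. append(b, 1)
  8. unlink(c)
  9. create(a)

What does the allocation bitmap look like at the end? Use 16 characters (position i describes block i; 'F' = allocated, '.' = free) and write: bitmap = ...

create(a): bitmap=F............... | a=[0]
create(c): bitmap=FF.............. | a=[0] c=[1]
unlink(c): bitmap=F............... | a=[0]
create(c): bitmap=FF.............. | a=[0] c=[1]
unlink(a): bitmap=.F.............. | c=[1]
create(b): bitmap=FF.............. | b=[0] c=[1]
append(b, 1): bitmap=FFF............. | b=[0, 2] c=[1]
unlink(c): bitmap=F.F............. | b=[0, 2]
create(a): bitmap=FFF............. | a=[1] b=[0, 2]

bitmap = FFF.............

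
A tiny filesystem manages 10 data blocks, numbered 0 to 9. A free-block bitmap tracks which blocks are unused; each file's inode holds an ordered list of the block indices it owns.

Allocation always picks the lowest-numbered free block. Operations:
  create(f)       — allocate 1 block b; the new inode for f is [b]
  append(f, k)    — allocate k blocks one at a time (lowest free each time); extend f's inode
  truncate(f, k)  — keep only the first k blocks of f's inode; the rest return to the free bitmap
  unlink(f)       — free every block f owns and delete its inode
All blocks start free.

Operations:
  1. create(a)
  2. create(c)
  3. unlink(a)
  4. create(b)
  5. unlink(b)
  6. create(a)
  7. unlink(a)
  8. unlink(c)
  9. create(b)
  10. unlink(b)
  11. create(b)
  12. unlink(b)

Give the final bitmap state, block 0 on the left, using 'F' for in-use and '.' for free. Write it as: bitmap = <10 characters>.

  1. create(a)  ⇒  F.........  {a→[0]}
  2. create(c)  ⇒  FF........  {a→[0]; c→[1]}
  3. unlink(a)  ⇒  .F........  {c→[1]}
  4. create(b)  ⇒  FF........  {b→[0]; c→[1]}
  5. unlink(b)  ⇒  .F........  {c→[1]}
  6. create(a)  ⇒  FF........  {a→[0]; c→[1]}
  7. unlink(a)  ⇒  .F........  {c→[1]}
  8. unlink(c)  ⇒  ..........  {}
  9. create(b)  ⇒  F.........  {b→[0]}
  10. unlink(b)  ⇒  ..........  {}
  11. create(b)  ⇒  F.........  {b→[0]}
  12. unlink(b)  ⇒  ..........  {}

bitmap = ..........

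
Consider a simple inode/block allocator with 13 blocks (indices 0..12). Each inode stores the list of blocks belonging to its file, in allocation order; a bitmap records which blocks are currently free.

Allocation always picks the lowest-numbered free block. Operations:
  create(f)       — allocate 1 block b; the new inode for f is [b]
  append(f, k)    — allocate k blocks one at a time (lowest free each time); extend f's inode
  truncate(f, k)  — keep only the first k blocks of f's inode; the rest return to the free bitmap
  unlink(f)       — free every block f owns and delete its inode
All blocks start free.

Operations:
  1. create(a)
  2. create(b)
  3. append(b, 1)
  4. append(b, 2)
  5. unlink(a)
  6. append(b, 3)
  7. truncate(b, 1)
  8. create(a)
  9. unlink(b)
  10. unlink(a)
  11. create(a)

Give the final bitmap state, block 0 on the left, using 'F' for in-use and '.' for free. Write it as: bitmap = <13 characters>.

after create(a) → a:[0]  free=[F............]
after create(b) → a:[0], b:[1]  free=[FF...........]
after append(b, 1) → a:[0], b:[1, 2]  free=[FFF..........]
after append(b, 2) → a:[0], b:[1, 2, 3, 4]  free=[FFFFF........]
after unlink(a) → b:[1, 2, 3, 4]  free=[.FFFF........]
after append(b, 3) → b:[1, 2, 3, 4, 0, 5, 6]  free=[FFFFFFF......]
after truncate(b, 1) → b:[1]  free=[.F...........]
after create(a) → a:[0], b:[1]  free=[FF...........]
after unlink(b) → a:[0]  free=[F............]
after unlink(a) →   free=[.............]
after create(a) → a:[0]  free=[F............]

bitmap = F............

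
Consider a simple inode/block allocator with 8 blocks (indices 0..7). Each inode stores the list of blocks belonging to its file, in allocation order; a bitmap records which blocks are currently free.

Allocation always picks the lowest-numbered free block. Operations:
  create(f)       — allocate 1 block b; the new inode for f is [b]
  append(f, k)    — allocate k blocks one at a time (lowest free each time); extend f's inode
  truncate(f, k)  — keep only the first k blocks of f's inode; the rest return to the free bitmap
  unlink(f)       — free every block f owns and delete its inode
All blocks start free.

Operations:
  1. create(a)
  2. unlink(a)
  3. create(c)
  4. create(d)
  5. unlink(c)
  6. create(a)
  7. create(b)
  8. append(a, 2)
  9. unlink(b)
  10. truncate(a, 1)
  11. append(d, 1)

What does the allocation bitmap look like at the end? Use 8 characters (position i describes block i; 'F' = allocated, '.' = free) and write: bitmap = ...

bitmap = FFF.....

after create(a) → a:[0]  free=[F.......]
after unlink(a) →   free=[........]
after create(c) → c:[0]  free=[F.......]
after create(d) → c:[0], d:[1]  free=[FF......]
after unlink(c) → d:[1]  free=[.F......]
after create(a) → a:[0], d:[1]  free=[FF......]
after create(b) → a:[0], b:[2], d:[1]  free=[FFF.....]
after append(a, 2) → a:[0, 3, 4], b:[2], d:[1]  free=[FFFFF...]
after unlink(b) → a:[0, 3, 4], d:[1]  free=[FF.FF...]
after truncate(a, 1) → a:[0], d:[1]  free=[FF......]
after append(d, 1) → a:[0], d:[1, 2]  free=[FFF.....]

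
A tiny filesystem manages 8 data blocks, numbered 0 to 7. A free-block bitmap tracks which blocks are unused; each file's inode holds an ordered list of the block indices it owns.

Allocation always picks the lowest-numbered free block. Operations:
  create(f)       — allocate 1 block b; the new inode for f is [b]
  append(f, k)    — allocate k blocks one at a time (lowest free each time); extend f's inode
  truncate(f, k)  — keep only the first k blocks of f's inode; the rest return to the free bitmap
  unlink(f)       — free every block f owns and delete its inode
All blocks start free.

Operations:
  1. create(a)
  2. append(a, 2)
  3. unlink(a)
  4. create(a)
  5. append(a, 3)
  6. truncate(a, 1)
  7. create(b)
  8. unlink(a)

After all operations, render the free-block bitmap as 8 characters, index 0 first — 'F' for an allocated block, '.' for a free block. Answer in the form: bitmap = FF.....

bitmap = .F......

create(a): bitmap=F....... | a=[0]
append(a, 2): bitmap=FFF..... | a=[0, 1, 2]
unlink(a): bitmap=........ | 
create(a): bitmap=F....... | a=[0]
append(a, 3): bitmap=FFFF.... | a=[0, 1, 2, 3]
truncate(a, 1): bitmap=F....... | a=[0]
create(b): bitmap=FF...... | a=[0] b=[1]
unlink(a): bitmap=.F...... | b=[1]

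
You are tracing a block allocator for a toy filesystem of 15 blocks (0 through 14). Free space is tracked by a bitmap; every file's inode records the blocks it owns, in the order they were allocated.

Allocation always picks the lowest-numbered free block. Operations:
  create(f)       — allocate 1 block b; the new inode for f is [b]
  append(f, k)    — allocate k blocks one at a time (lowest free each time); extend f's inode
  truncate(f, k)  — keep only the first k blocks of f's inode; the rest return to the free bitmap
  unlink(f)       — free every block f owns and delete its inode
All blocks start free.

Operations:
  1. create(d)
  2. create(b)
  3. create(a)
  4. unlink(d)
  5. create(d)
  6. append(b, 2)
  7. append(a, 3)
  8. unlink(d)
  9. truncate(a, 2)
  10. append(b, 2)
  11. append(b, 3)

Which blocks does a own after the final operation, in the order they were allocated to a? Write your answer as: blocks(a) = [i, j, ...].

blocks(a) = [2, 5]

create(d): bitmap=F.............. | d=[0]
create(b): bitmap=FF............. | b=[1] d=[0]
create(a): bitmap=FFF............ | a=[2] b=[1] d=[0]
unlink(d): bitmap=.FF............ | a=[2] b=[1]
create(d): bitmap=FFF............ | a=[2] b=[1] d=[0]
append(b, 2): bitmap=FFFFF.......... | a=[2] b=[1, 3, 4] d=[0]
append(a, 3): bitmap=FFFFFFFF....... | a=[2, 5, 6, 7] b=[1, 3, 4] d=[0]
unlink(d): bitmap=.FFFFFFF....... | a=[2, 5, 6, 7] b=[1, 3, 4]
truncate(a, 2): bitmap=.FFFFF......... | a=[2, 5] b=[1, 3, 4]
append(b, 2): bitmap=FFFFFFF........ | a=[2, 5] b=[1, 3, 4, 0, 6]
append(b, 3): bitmap=FFFFFFFFFF..... | a=[2, 5] b=[1, 3, 4, 0, 6, 7, 8, 9]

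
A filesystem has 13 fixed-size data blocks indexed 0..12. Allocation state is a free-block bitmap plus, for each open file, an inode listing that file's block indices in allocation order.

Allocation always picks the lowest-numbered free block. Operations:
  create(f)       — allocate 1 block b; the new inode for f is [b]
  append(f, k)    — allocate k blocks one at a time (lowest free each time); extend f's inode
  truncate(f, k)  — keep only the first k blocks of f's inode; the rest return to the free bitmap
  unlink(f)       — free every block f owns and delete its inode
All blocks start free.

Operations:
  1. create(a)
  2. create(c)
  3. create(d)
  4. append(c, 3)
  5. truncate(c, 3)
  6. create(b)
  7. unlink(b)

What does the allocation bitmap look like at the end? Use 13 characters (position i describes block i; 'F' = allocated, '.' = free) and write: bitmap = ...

after create(a) → a:[0]  free=[F............]
after create(c) → a:[0], c:[1]  free=[FF...........]
after create(d) → a:[0], c:[1], d:[2]  free=[FFF..........]
after append(c, 3) → a:[0], c:[1, 3, 4, 5], d:[2]  free=[FFFFFF.......]
after truncate(c, 3) → a:[0], c:[1, 3, 4], d:[2]  free=[FFFFF........]
after create(b) → a:[0], b:[5], c:[1, 3, 4], d:[2]  free=[FFFFFF.......]
after unlink(b) → a:[0], c:[1, 3, 4], d:[2]  free=[FFFFF........]

bitmap = FFFFF........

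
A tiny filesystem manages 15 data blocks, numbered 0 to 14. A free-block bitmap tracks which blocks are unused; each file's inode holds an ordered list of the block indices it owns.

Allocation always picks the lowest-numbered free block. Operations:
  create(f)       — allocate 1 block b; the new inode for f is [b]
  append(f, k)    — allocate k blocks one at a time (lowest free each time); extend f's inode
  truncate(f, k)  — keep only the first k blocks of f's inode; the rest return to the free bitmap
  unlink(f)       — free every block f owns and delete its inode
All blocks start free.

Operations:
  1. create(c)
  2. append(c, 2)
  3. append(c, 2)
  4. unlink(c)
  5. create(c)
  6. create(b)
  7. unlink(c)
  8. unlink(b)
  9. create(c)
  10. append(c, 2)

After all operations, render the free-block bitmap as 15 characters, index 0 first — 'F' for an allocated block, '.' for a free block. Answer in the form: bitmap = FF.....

after create(c) → c:[0]  free=[F..............]
after append(c, 2) → c:[0, 1, 2]  free=[FFF............]
after append(c, 2) → c:[0, 1, 2, 3, 4]  free=[FFFFF..........]
after unlink(c) →   free=[...............]
after create(c) → c:[0]  free=[F..............]
after create(b) → b:[1], c:[0]  free=[FF.............]
after unlink(c) → b:[1]  free=[.F.............]
after unlink(b) →   free=[...............]
after create(c) → c:[0]  free=[F..............]
after append(c, 2) → c:[0, 1, 2]  free=[FFF............]

bitmap = FFF............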